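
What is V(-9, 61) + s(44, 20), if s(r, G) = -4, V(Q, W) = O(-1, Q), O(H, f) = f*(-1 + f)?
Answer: 86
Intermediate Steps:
V(Q, W) = Q*(-1 + Q)
V(-9, 61) + s(44, 20) = -9*(-1 - 9) - 4 = -9*(-10) - 4 = 90 - 4 = 86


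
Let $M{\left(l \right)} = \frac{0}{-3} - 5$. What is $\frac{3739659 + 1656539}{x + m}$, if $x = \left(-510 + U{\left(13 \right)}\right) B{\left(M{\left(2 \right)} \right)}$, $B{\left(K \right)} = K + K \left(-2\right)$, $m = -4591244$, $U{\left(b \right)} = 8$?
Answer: $- \frac{2698099}{2296877} \approx -1.1747$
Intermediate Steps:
$M{\left(l \right)} = -5$ ($M{\left(l \right)} = 0 \left(- \frac{1}{3}\right) - 5 = 0 - 5 = -5$)
$B{\left(K \right)} = - K$ ($B{\left(K \right)} = K - 2 K = - K$)
$x = -2510$ ($x = \left(-510 + 8\right) \left(\left(-1\right) \left(-5\right)\right) = \left(-502\right) 5 = -2510$)
$\frac{3739659 + 1656539}{x + m} = \frac{3739659 + 1656539}{-2510 - 4591244} = \frac{5396198}{-4593754} = 5396198 \left(- \frac{1}{4593754}\right) = - \frac{2698099}{2296877}$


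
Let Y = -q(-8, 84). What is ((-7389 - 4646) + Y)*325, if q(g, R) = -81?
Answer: -3885050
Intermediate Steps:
Y = 81 (Y = -1*(-81) = 81)
((-7389 - 4646) + Y)*325 = ((-7389 - 4646) + 81)*325 = (-12035 + 81)*325 = -11954*325 = -3885050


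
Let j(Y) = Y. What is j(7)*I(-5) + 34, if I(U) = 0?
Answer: 34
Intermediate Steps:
j(7)*I(-5) + 34 = 7*0 + 34 = 0 + 34 = 34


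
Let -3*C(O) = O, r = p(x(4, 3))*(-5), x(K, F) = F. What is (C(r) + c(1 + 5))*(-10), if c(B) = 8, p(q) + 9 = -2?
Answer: 310/3 ≈ 103.33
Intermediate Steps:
p(q) = -11 (p(q) = -9 - 2 = -11)
r = 55 (r = -11*(-5) = 55)
C(O) = -O/3
(C(r) + c(1 + 5))*(-10) = (-⅓*55 + 8)*(-10) = (-55/3 + 8)*(-10) = -31/3*(-10) = 310/3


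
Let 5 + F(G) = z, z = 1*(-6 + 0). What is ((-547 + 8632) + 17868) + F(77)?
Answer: 25942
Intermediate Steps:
z = -6 (z = 1*(-6) = -6)
F(G) = -11 (F(G) = -5 - 6 = -11)
((-547 + 8632) + 17868) + F(77) = ((-547 + 8632) + 17868) - 11 = (8085 + 17868) - 11 = 25953 - 11 = 25942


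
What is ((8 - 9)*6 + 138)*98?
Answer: 12936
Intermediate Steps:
((8 - 9)*6 + 138)*98 = (-1*6 + 138)*98 = (-6 + 138)*98 = 132*98 = 12936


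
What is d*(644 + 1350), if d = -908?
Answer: -1810552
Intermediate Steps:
d*(644 + 1350) = -908*(644 + 1350) = -908*1994 = -1810552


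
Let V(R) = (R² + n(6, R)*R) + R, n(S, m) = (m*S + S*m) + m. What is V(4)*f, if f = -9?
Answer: -2052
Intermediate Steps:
n(S, m) = m + 2*S*m (n(S, m) = (S*m + S*m) + m = 2*S*m + m = m + 2*S*m)
V(R) = R + 14*R² (V(R) = (R² + (R*(1 + 2*6))*R) + R = (R² + (R*(1 + 12))*R) + R = (R² + (R*13)*R) + R = (R² + (13*R)*R) + R = (R² + 13*R²) + R = 14*R² + R = R + 14*R²)
V(4)*f = (4*(1 + 14*4))*(-9) = (4*(1 + 56))*(-9) = (4*57)*(-9) = 228*(-9) = -2052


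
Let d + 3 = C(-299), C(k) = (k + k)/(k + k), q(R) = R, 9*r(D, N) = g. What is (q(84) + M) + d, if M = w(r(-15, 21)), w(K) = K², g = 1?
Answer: 6643/81 ≈ 82.012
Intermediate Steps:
r(D, N) = ⅑ (r(D, N) = (⅑)*1 = ⅑)
C(k) = 1 (C(k) = (2*k)/((2*k)) = (2*k)*(1/(2*k)) = 1)
d = -2 (d = -3 + 1 = -2)
M = 1/81 (M = (⅑)² = 1/81 ≈ 0.012346)
(q(84) + M) + d = (84 + 1/81) - 2 = 6805/81 - 2 = 6643/81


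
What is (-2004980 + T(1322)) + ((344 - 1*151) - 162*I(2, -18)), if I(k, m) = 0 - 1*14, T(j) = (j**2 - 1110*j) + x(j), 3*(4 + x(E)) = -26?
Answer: -5166803/3 ≈ -1.7223e+6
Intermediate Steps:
x(E) = -38/3 (x(E) = -4 + (1/3)*(-26) = -4 - 26/3 = -38/3)
T(j) = -38/3 + j**2 - 1110*j (T(j) = (j**2 - 1110*j) - 38/3 = -38/3 + j**2 - 1110*j)
I(k, m) = -14 (I(k, m) = 0 - 14 = -14)
(-2004980 + T(1322)) + ((344 - 1*151) - 162*I(2, -18)) = (-2004980 + (-38/3 + 1322**2 - 1110*1322)) + ((344 - 1*151) - 162*(-14)) = (-2004980 + (-38/3 + 1747684 - 1467420)) + ((344 - 151) + 2268) = (-2004980 + 840754/3) + (193 + 2268) = -5174186/3 + 2461 = -5166803/3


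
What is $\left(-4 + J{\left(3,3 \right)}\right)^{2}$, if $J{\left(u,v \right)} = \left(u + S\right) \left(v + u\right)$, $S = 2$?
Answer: $676$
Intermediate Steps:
$J{\left(u,v \right)} = \left(2 + u\right) \left(u + v\right)$ ($J{\left(u,v \right)} = \left(u + 2\right) \left(v + u\right) = \left(2 + u\right) \left(u + v\right)$)
$\left(-4 + J{\left(3,3 \right)}\right)^{2} = \left(-4 + \left(3^{2} + 2 \cdot 3 + 2 \cdot 3 + 3 \cdot 3\right)\right)^{2} = \left(-4 + \left(9 + 6 + 6 + 9\right)\right)^{2} = \left(-4 + 30\right)^{2} = 26^{2} = 676$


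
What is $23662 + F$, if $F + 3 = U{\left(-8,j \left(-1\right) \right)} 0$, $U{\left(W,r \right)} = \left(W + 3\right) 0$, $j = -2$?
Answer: $23659$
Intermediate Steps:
$U{\left(W,r \right)} = 0$ ($U{\left(W,r \right)} = \left(3 + W\right) 0 = 0$)
$F = -3$ ($F = -3 + 0 \cdot 0 = -3 + 0 = -3$)
$23662 + F = 23662 - 3 = 23659$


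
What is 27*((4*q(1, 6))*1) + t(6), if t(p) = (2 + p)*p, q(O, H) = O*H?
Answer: 696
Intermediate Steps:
q(O, H) = H*O
t(p) = p*(2 + p)
27*((4*q(1, 6))*1) + t(6) = 27*((4*(6*1))*1) + 6*(2 + 6) = 27*((4*6)*1) + 6*8 = 27*(24*1) + 48 = 27*24 + 48 = 648 + 48 = 696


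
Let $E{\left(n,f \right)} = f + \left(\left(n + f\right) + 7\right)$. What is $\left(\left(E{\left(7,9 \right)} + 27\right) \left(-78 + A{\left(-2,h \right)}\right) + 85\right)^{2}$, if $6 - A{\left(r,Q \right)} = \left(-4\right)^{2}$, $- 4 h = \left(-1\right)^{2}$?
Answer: $26081449$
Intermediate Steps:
$h = - \frac{1}{4}$ ($h = - \frac{\left(-1\right)^{2}}{4} = \left(- \frac{1}{4}\right) 1 = - \frac{1}{4} \approx -0.25$)
$A{\left(r,Q \right)} = -10$ ($A{\left(r,Q \right)} = 6 - \left(-4\right)^{2} = 6 - 16 = -10$)
$E{\left(n,f \right)} = 7 + n + 2 f$ ($E{\left(n,f \right)} = f + \left(\left(f + n\right) + 7\right) = f + \left(7 + f + n\right) = 7 + n + 2 f$)
$\left(\left(E{\left(7,9 \right)} + 27\right) \left(-78 + A{\left(-2,h \right)}\right) + 85\right)^{2} = \left(\left(\left(7 + 7 + 2 \cdot 9\right) + 27\right) \left(-78 - 10\right) + 85\right)^{2} = \left(\left(\left(7 + 7 + 18\right) + 27\right) \left(-88\right) + 85\right)^{2} = \left(\left(32 + 27\right) \left(-88\right) + 85\right)^{2} = \left(59 \left(-88\right) + 85\right)^{2} = \left(-5192 + 85\right)^{2} = \left(-5107\right)^{2} = 26081449$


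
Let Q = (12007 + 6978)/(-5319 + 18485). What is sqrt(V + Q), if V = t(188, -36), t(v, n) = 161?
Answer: sqrt(28158269026)/13166 ≈ 12.745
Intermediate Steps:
V = 161
Q = 18985/13166 ≈ 1.4420
sqrt(V + Q) = sqrt(161 + 18985/13166) = sqrt(2138711/13166) = sqrt(28158269026)/13166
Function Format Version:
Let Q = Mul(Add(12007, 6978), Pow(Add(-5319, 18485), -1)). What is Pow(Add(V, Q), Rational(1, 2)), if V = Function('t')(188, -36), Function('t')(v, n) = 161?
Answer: Mul(Rational(1, 13166), Pow(28158269026, Rational(1, 2))) ≈ 12.745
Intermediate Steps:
V = 161
Q = Rational(18985, 13166) (Q = Mul(18985, Pow(13166, -1)) = Mul(18985, Rational(1, 13166)) = Rational(18985, 13166) ≈ 1.4420)
Pow(Add(V, Q), Rational(1, 2)) = Pow(Add(161, Rational(18985, 13166)), Rational(1, 2)) = Pow(Rational(2138711, 13166), Rational(1, 2)) = Mul(Rational(1, 13166), Pow(28158269026, Rational(1, 2)))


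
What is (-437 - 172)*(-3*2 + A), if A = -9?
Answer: 9135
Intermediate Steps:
(-437 - 172)*(-3*2 + A) = (-437 - 172)*(-3*2 - 9) = -609*(-6 - 9) = -609*(-15) = 9135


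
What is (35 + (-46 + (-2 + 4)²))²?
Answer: 49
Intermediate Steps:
(35 + (-46 + (-2 + 4)²))² = (35 + (-46 + 2²))² = (35 + (-46 + 4))² = (35 - 42)² = (-7)² = 49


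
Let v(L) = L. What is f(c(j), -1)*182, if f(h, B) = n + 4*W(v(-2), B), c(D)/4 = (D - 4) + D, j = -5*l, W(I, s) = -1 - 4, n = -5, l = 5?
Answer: -4550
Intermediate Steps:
W(I, s) = -5
j = -25 (j = -5*5 = -25)
c(D) = -16 + 8*D (c(D) = 4*((D - 4) + D) = 4*((-4 + D) + D) = 4*(-4 + 2*D) = -16 + 8*D)
f(h, B) = -25 (f(h, B) = -5 + 4*(-5) = -5 - 20 = -25)
f(c(j), -1)*182 = -25*182 = -4550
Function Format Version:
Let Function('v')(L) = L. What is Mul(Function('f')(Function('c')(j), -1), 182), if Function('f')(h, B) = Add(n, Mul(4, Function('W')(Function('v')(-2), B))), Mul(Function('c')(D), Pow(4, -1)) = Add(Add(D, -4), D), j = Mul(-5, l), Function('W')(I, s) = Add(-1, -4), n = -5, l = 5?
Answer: -4550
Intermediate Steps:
Function('W')(I, s) = -5
j = -25 (j = Mul(-5, 5) = -25)
Function('c')(D) = Add(-16, Mul(8, D)) (Function('c')(D) = Mul(4, Add(Add(D, -4), D)) = Mul(4, Add(Add(-4, D), D)) = Mul(4, Add(-4, Mul(2, D))) = Add(-16, Mul(8, D)))
Function('f')(h, B) = -25 (Function('f')(h, B) = Add(-5, Mul(4, -5)) = Add(-5, -20) = -25)
Mul(Function('f')(Function('c')(j), -1), 182) = Mul(-25, 182) = -4550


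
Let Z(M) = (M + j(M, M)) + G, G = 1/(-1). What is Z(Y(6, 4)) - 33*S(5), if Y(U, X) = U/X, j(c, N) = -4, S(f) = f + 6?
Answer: -733/2 ≈ -366.50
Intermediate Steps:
S(f) = 6 + f
G = -1 (G = 1*(-1) = -1)
Z(M) = -5 + M (Z(M) = (M - 4) - 1 = (-4 + M) - 1 = -5 + M)
Z(Y(6, 4)) - 33*S(5) = (-5 + 6/4) - 33*(6 + 5) = (-5 + 6*(1/4)) - 33*11 = (-5 + 3/2) - 363 = -7/2 - 363 = -733/2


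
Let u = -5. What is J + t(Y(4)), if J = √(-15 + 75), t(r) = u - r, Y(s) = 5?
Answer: -10 + 2*√15 ≈ -2.2540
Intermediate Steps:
t(r) = -5 - r
J = 2*√15 (J = √60 = 2*√15 ≈ 7.7460)
J + t(Y(4)) = 2*√15 + (-5 - 1*5) = 2*√15 + (-5 - 5) = 2*√15 - 10 = -10 + 2*√15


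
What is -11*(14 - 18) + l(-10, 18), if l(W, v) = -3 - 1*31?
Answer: 10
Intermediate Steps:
l(W, v) = -34 (l(W, v) = -3 - 31 = -34)
-11*(14 - 18) + l(-10, 18) = -11*(14 - 18) - 34 = -11*(-4) - 34 = 44 - 34 = 10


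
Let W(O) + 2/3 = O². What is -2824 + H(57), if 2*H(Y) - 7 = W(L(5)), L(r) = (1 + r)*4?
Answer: -15197/6 ≈ -2532.8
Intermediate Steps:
L(r) = 4 + 4*r
W(O) = -⅔ + O²
H(Y) = 1747/6 (H(Y) = 7/2 + (-⅔ + (4 + 4*5)²)/2 = 7/2 + (-⅔ + (4 + 20)²)/2 = 7/2 + (-⅔ + 24²)/2 = 7/2 + (-⅔ + 576)/2 = 7/2 + (½)*(1726/3) = 7/2 + 863/3 = 1747/6)
-2824 + H(57) = -2824 + 1747/6 = -15197/6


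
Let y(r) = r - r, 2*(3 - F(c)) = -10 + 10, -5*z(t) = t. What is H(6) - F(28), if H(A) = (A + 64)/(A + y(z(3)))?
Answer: 26/3 ≈ 8.6667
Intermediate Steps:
z(t) = -t/5
F(c) = 3 (F(c) = 3 - (-10 + 10)/2 = 3 - 1/2*0 = 3 + 0 = 3)
y(r) = 0
H(A) = (64 + A)/A (H(A) = (A + 64)/(A + 0) = (64 + A)/A)
H(6) - F(28) = (64 + 6)/6 - 1*3 = (1/6)*70 - 3 = 35/3 - 3 = 26/3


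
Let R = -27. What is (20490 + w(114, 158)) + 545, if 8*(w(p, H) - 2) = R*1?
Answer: 168269/8 ≈ 21034.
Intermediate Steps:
w(p, H) = -11/8 (w(p, H) = 2 + (-27*1)/8 = 2 + (⅛)*(-27) = 2 - 27/8 = -11/8)
(20490 + w(114, 158)) + 545 = (20490 - 11/8) + 545 = 163909/8 + 545 = 168269/8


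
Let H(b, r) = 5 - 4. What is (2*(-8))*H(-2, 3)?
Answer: -16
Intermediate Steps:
H(b, r) = 1
(2*(-8))*H(-2, 3) = (2*(-8))*1 = -16*1 = -16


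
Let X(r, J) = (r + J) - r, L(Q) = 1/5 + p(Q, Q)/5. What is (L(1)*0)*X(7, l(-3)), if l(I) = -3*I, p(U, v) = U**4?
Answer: 0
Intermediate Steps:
L(Q) = 1/5 + Q**4/5
X(r, J) = J (X(r, J) = (J + r) - r = J)
(L(1)*0)*X(7, l(-3)) = ((1/5 + (1/5)*1**4)*0)*(-3*(-3)) = ((1/5 + (1/5)*1)*0)*9 = ((1/5 + 1/5)*0)*9 = ((2/5)*0)*9 = 0*9 = 0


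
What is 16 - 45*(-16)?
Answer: 736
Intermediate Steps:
16 - 45*(-16) = 16 + 720 = 736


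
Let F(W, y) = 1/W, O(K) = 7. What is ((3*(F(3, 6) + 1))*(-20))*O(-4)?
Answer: -560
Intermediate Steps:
((3*(F(3, 6) + 1))*(-20))*O(-4) = ((3*(1/3 + 1))*(-20))*7 = ((3*(⅓ + 1))*(-20))*7 = ((3*(4/3))*(-20))*7 = (4*(-20))*7 = -80*7 = -560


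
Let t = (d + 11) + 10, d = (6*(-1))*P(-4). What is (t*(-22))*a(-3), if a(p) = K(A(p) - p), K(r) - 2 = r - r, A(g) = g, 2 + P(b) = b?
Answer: -2508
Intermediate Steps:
P(b) = -2 + b
d = 36 (d = (6*(-1))*(-2 - 4) = -6*(-6) = 36)
K(r) = 2 (K(r) = 2 + (r - r) = 2 + 0 = 2)
a(p) = 2
t = 57 (t = (36 + 11) + 10 = 47 + 10 = 57)
(t*(-22))*a(-3) = (57*(-22))*2 = -1254*2 = -2508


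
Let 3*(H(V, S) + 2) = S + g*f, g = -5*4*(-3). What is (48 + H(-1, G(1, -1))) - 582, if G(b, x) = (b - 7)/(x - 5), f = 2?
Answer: -1487/3 ≈ -495.67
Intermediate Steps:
g = 60 (g = -20*(-3) = 60)
G(b, x) = (-7 + b)/(-5 + x)
H(V, S) = 38 + S/3 (H(V, S) = -2 + (S + 60*2)/3 = -2 + (S + 120)/3 = -2 + (120 + S)/3 = -2 + (40 + S/3) = 38 + S/3)
(48 + H(-1, G(1, -1))) - 582 = (48 + (38 + ((-7 + 1)/(-5 - 1))/3)) - 582 = (48 + (38 + (-6/(-6))/3)) - 582 = (48 + (38 + (-⅙*(-6))/3)) - 582 = (48 + (38 + (⅓)*1)) - 582 = (48 + (38 + ⅓)) - 582 = (48 + 115/3) - 582 = 259/3 - 582 = -1487/3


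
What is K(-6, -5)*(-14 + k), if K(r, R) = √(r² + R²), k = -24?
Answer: -38*√61 ≈ -296.79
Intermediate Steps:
K(r, R) = √(R² + r²)
K(-6, -5)*(-14 + k) = √((-5)² + (-6)²)*(-14 - 24) = √(25 + 36)*(-38) = √61*(-38) = -38*√61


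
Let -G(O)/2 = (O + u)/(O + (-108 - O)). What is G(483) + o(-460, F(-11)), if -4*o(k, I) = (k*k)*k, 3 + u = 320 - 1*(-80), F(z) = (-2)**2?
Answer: 657018440/27 ≈ 2.4334e+7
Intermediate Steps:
F(z) = 4
u = 397 (u = -3 + (320 - 1*(-80)) = -3 + (320 + 80) = -3 + 400 = 397)
o(k, I) = -k**3/4 (o(k, I) = -k*k*k/4 = -k**2*k/4 = -k**3/4)
G(O) = 397/54 + O/54 (G(O) = -2*(O + 397)/(O + (-108 - O)) = -2*(397 + O)/(-108) = -2*(397 + O)*(-1)/108 = -2*(-397/108 - O/108) = 397/54 + O/54)
G(483) + o(-460, F(-11)) = (397/54 + (1/54)*483) - 1/4*(-460)**3 = (397/54 + 161/18) - 1/4*(-97336000) = 440/27 + 24334000 = 657018440/27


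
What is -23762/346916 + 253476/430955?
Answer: 38847263653/74752592390 ≈ 0.51968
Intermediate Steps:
-23762/346916 + 253476/430955 = -23762*1/346916 + 253476*(1/430955) = -11881/173458 + 253476/430955 = 38847263653/74752592390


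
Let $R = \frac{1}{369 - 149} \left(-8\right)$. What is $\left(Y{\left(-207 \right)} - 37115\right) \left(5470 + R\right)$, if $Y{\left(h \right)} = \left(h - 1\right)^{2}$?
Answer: $\frac{168174032}{5} \approx 3.3635 \cdot 10^{7}$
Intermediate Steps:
$Y{\left(h \right)} = \left(-1 + h\right)^{2}$
$R = - \frac{2}{55}$ ($R = \frac{1}{220} \left(-8\right) = - \frac{2}{55} \approx -0.036364$)
$\left(Y{\left(-207 \right)} - 37115\right) \left(5470 + R\right) = \left(\left(-1 - 207\right)^{2} - 37115\right) \left(5470 - \frac{2}{55}\right) = \left(\left(-208\right)^{2} - 37115\right) \frac{300848}{55} = \left(43264 - 37115\right) \frac{300848}{55} = 6149 \cdot \frac{300848}{55} = \frac{168174032}{5}$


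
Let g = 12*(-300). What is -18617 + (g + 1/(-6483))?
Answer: -144032812/6483 ≈ -22217.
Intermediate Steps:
g = -3600
-18617 + (g + 1/(-6483)) = -18617 + (-3600 + 1/(-6483)) = -18617 + (-3600 - 1/6483) = -18617 - 23338801/6483 = -144032812/6483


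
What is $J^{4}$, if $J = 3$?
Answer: $81$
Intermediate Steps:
$J^{4} = 3^{4} = 81$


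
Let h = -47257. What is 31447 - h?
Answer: 78704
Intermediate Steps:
31447 - h = 31447 - 1*(-47257) = 31447 + 47257 = 78704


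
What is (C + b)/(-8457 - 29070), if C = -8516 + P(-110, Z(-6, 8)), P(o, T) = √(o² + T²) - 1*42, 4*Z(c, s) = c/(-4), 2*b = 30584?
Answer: -962/5361 - √774409/300216 ≈ -0.18238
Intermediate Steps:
b = 15292 (b = (½)*30584 = 15292)
Z(c, s) = -c/16 (Z(c, s) = (c/(-4))/4 = (c*(-¼))/4 = (-c/4)/4 = -c/16)
P(o, T) = -42 + √(T² + o²) (P(o, T) = √(T² + o²) - 42 = -42 + √(T² + o²))
C = -8558 + √774409/8 (C = -8516 + (-42 + √((-1/16*(-6))² + (-110)²)) = -8516 + (-42 + √((3/8)² + 12100)) = -8516 + (-42 + √(9/64 + 12100)) = -8516 + (-42 + √(774409/64)) = -8516 + (-42 + √774409/8) = -8558 + √774409/8 ≈ -8448.0)
(C + b)/(-8457 - 29070) = ((-8558 + √774409/8) + 15292)/(-8457 - 29070) = (6734 + √774409/8)/(-37527) = (6734 + √774409/8)*(-1/37527) = -962/5361 - √774409/300216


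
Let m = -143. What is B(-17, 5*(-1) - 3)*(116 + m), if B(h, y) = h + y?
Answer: 675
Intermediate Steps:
B(-17, 5*(-1) - 3)*(116 + m) = (-17 + (5*(-1) - 3))*(116 - 143) = (-17 + (-5 - 3))*(-27) = (-17 - 8)*(-27) = -25*(-27) = 675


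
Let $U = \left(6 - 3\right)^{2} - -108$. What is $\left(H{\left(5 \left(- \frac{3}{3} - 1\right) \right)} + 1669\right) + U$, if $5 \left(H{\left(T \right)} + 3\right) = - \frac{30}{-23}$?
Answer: $\frac{41015}{23} \approx 1783.3$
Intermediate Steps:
$H{\left(T \right)} = - \frac{63}{23}$ ($H{\left(T \right)} = -3 + \frac{\left(-30\right) \frac{1}{-23}}{5} = -3 + \frac{\left(-30\right) \left(- \frac{1}{23}\right)}{5} = -3 + \frac{1}{5} \cdot \frac{30}{23} = -3 + \frac{6}{23} = - \frac{63}{23}$)
$U = 117$ ($U = 3^{2} + 108 = 9 + 108 = 117$)
$\left(H{\left(5 \left(- \frac{3}{3} - 1\right) \right)} + 1669\right) + U = \left(- \frac{63}{23} + 1669\right) + 117 = \frac{38324}{23} + 117 = \frac{41015}{23}$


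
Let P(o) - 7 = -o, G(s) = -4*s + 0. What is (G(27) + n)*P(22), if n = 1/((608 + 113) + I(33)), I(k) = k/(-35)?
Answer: 40826715/25202 ≈ 1620.0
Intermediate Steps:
I(k) = -k/35 (I(k) = k*(-1/35) = -k/35)
G(s) = -4*s
n = 35/25202 (n = 1/((608 + 113) - 1/35*33) = 1/(721 - 33/35) = 1/(25202/35) = 35/25202 ≈ 0.0013888)
P(o) = 7 - o
(G(27) + n)*P(22) = (-4*27 + 35/25202)*(7 - 1*22) = (-108 + 35/25202)*(7 - 22) = -2721781/25202*(-15) = 40826715/25202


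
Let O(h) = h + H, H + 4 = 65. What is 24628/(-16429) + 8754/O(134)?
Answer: 46339002/1067885 ≈ 43.393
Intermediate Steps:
H = 61 (H = -4 + 65 = 61)
O(h) = 61 + h (O(h) = h + 61 = 61 + h)
24628/(-16429) + 8754/O(134) = 24628/(-16429) + 8754/(61 + 134) = 24628*(-1/16429) + 8754/195 = -24628/16429 + 8754*(1/195) = -24628/16429 + 2918/65 = 46339002/1067885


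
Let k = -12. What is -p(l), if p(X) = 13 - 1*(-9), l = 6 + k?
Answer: -22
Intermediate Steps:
l = -6 (l = 6 - 12 = -6)
p(X) = 22 (p(X) = 13 + 9 = 22)
-p(l) = -1*22 = -22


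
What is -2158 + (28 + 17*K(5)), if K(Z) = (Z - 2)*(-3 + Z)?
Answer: -2028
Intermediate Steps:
K(Z) = (-3 + Z)*(-2 + Z) (K(Z) = (-2 + Z)*(-3 + Z) = (-3 + Z)*(-2 + Z))
-2158 + (28 + 17*K(5)) = -2158 + (28 + 17*(6 + 5² - 5*5)) = -2158 + (28 + 17*(6 + 25 - 25)) = -2158 + (28 + 17*6) = -2158 + (28 + 102) = -2158 + 130 = -2028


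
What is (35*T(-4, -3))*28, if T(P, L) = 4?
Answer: 3920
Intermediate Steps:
(35*T(-4, -3))*28 = (35*4)*28 = 140*28 = 3920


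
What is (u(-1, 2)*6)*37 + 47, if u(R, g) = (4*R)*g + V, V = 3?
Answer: -1063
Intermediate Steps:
u(R, g) = 3 + 4*R*g (u(R, g) = (4*R)*g + 3 = 4*R*g + 3 = 3 + 4*R*g)
(u(-1, 2)*6)*37 + 47 = ((3 + 4*(-1)*2)*6)*37 + 47 = ((3 - 8)*6)*37 + 47 = -5*6*37 + 47 = -30*37 + 47 = -1110 + 47 = -1063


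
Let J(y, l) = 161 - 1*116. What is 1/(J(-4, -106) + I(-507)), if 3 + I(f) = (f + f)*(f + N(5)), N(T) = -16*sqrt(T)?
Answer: 8569/4383730812 - 338*sqrt(5)/5479663515 ≈ 1.8168e-6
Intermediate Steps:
I(f) = -3 + 2*f*(f - 16*sqrt(5)) (I(f) = -3 + (f + f)*(f - 16*sqrt(5)) = -3 + (2*f)*(f - 16*sqrt(5)) = -3 + 2*f*(f - 16*sqrt(5)))
J(y, l) = 45 (J(y, l) = 161 - 116 = 45)
1/(J(-4, -106) + I(-507)) = 1/(45 + (-3 + 2*(-507)**2 - 32*(-507)*sqrt(5))) = 1/(45 + (-3 + 2*257049 + 16224*sqrt(5))) = 1/(45 + (-3 + 514098 + 16224*sqrt(5))) = 1/(45 + (514095 + 16224*sqrt(5))) = 1/(514140 + 16224*sqrt(5))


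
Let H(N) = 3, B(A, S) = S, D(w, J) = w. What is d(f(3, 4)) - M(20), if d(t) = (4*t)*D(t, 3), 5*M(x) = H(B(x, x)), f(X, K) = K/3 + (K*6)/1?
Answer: 115493/45 ≈ 2566.5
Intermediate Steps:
f(X, K) = 19*K/3 (f(X, K) = K*(⅓) + (6*K)*1 = K/3 + 6*K = 19*K/3)
M(x) = ⅗ (M(x) = (⅕)*3 = ⅗)
d(t) = 4*t² (d(t) = (4*t)*t = 4*t²)
d(f(3, 4)) - M(20) = 4*((19/3)*4)² - 1*⅗ = 4*(76/3)² - ⅗ = 4*(5776/9) - ⅗ = 23104/9 - ⅗ = 115493/45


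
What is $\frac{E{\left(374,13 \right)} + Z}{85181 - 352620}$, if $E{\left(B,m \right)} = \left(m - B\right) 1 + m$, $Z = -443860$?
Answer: $\frac{444208}{267439} \approx 1.661$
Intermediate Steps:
$E{\left(B,m \right)} = - B + 2 m$ ($E{\left(B,m \right)} = \left(m - B\right) + m = - B + 2 m$)
$\frac{E{\left(374,13 \right)} + Z}{85181 - 352620} = \frac{\left(\left(-1\right) 374 + 2 \cdot 13\right) - 443860}{85181 - 352620} = \frac{\left(-374 + 26\right) - 443860}{-267439} = \left(-348 - 443860\right) \left(- \frac{1}{267439}\right) = \left(-444208\right) \left(- \frac{1}{267439}\right) = \frac{444208}{267439}$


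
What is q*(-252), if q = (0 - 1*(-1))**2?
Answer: -252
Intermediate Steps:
q = 1 (q = (0 + 1)**2 = 1**2 = 1)
q*(-252) = 1*(-252) = -252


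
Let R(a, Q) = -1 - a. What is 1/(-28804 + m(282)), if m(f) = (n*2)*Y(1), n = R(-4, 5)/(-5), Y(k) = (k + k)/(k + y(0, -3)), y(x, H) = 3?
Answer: -5/144023 ≈ -3.4717e-5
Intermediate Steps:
Y(k) = 2*k/(3 + k) (Y(k) = (k + k)/(k + 3) = (2*k)/(3 + k) = 2*k/(3 + k))
n = -⅗ (n = (-1 - 1*(-4))/(-5) = (-1 + 4)*(-⅕) = 3*(-⅕) = -⅗ ≈ -0.60000)
m(f) = -⅗ (m(f) = (-⅗*2)*(2*1/(3 + 1)) = -12/(5*4) = -6/5*½ = -⅗)
1/(-28804 + m(282)) = 1/(-28804 - ⅗) = 1/(-144023/5) = -5/144023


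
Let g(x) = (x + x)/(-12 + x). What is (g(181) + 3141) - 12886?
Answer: -1646543/169 ≈ -9742.9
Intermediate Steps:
g(x) = 2*x/(-12 + x) (g(x) = (2*x)/(-12 + x) = 2*x/(-12 + x))
(g(181) + 3141) - 12886 = (2*181/(-12 + 181) + 3141) - 12886 = (2*181/169 + 3141) - 12886 = (2*181*(1/169) + 3141) - 12886 = (362/169 + 3141) - 12886 = 531191/169 - 12886 = -1646543/169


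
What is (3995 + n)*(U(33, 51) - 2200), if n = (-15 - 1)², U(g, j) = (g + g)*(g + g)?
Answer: 9165156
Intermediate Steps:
U(g, j) = 4*g² (U(g, j) = (2*g)*(2*g) = 4*g²)
n = 256 (n = (-16)² = 256)
(3995 + n)*(U(33, 51) - 2200) = (3995 + 256)*(4*33² - 2200) = 4251*(4*1089 - 2200) = 4251*(4356 - 2200) = 4251*2156 = 9165156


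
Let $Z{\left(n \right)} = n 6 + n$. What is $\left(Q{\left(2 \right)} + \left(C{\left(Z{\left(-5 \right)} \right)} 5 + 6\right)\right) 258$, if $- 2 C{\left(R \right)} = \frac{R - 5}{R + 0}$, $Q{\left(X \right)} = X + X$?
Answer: $\frac{12900}{7} \approx 1842.9$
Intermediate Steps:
$Z{\left(n \right)} = 7 n$ ($Z{\left(n \right)} = 6 n + n = 7 n$)
$Q{\left(X \right)} = 2 X$
$C{\left(R \right)} = - \frac{-5 + R}{2 R}$ ($C{\left(R \right)} = - \frac{\left(R - 5\right) \frac{1}{R + 0}}{2} = - \frac{\left(-5 + R\right) \frac{1}{R}}{2} = - \frac{\frac{1}{R} \left(-5 + R\right)}{2} = - \frac{-5 + R}{2 R}$)
$\left(Q{\left(2 \right)} + \left(C{\left(Z{\left(-5 \right)} \right)} 5 + 6\right)\right) 258 = \left(2 \cdot 2 + \left(\frac{5 - 7 \left(-5\right)}{2 \cdot 7 \left(-5\right)} 5 + 6\right)\right) 258 = \left(4 + \left(\frac{5 - -35}{2 \left(-35\right)} 5 + 6\right)\right) 258 = \left(4 + \left(\frac{1}{2} \left(- \frac{1}{35}\right) \left(5 + 35\right) 5 + 6\right)\right) 258 = \left(4 + \left(\frac{1}{2} \left(- \frac{1}{35}\right) 40 \cdot 5 + 6\right)\right) 258 = \left(4 + \left(\left(- \frac{4}{7}\right) 5 + 6\right)\right) 258 = \left(4 + \left(- \frac{20}{7} + 6\right)\right) 258 = \left(4 + \frac{22}{7}\right) 258 = \frac{50}{7} \cdot 258 = \frac{12900}{7}$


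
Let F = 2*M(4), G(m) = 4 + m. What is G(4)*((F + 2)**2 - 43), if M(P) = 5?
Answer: 808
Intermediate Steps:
F = 10 (F = 2*5 = 10)
G(4)*((F + 2)**2 - 43) = (4 + 4)*((10 + 2)**2 - 43) = 8*(12**2 - 43) = 8*(144 - 43) = 8*101 = 808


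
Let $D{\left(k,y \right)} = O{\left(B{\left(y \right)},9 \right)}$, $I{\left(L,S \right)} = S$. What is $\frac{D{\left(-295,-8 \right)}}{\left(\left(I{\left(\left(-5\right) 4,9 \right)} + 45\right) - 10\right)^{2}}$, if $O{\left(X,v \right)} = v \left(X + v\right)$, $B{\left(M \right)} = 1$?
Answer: $\frac{45}{968} \approx 0.046488$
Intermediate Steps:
$D{\left(k,y \right)} = 90$ ($D{\left(k,y \right)} = 9 \left(1 + 9\right) = 9 \cdot 10 = 90$)
$\frac{D{\left(-295,-8 \right)}}{\left(\left(I{\left(\left(-5\right) 4,9 \right)} + 45\right) - 10\right)^{2}} = \frac{90}{\left(\left(9 + 45\right) - 10\right)^{2}} = \frac{90}{\left(54 - 10\right)^{2}} = \frac{90}{44^{2}} = \frac{90}{1936} = 90 \cdot \frac{1}{1936} = \frac{45}{968}$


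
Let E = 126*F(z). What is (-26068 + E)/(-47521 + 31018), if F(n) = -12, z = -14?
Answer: 27580/16503 ≈ 1.6712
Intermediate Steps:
E = -1512 (E = 126*(-12) = -1512)
(-26068 + E)/(-47521 + 31018) = (-26068 - 1512)/(-47521 + 31018) = -27580/(-16503) = -27580*(-1/16503) = 27580/16503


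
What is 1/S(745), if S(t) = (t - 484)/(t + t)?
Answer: 1490/261 ≈ 5.7088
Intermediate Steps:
S(t) = (-484 + t)/(2*t) (S(t) = (-484 + t)/((2*t)) = (-484 + t)*(1/(2*t)) = (-484 + t)/(2*t))
1/S(745) = 1/((½)*(-484 + 745)/745) = 1/((½)*(1/745)*261) = 1/(261/1490) = 1490/261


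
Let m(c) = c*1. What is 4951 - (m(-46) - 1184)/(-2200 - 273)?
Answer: 12242593/2473 ≈ 4950.5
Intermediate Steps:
m(c) = c
4951 - (m(-46) - 1184)/(-2200 - 273) = 4951 - (-46 - 1184)/(-2200 - 273) = 4951 - (-1230)/(-2473) = 4951 - (-1230)*(-1)/2473 = 4951 - 1*1230/2473 = 4951 - 1230/2473 = 12242593/2473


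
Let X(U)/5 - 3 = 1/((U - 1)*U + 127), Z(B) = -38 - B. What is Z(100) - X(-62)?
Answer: -617054/4033 ≈ -153.00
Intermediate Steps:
X(U) = 15 + 5/(127 + U*(-1 + U)) (X(U) = 15 + 5/((U - 1)*U + 127) = 15 + 5/((-1 + U)*U + 127) = 15 + 5/(U*(-1 + U) + 127) = 15 + 5/(127 + U*(-1 + U)))
Z(100) - X(-62) = (-38 - 1*100) - 5*(382 - 3*(-62) + 3*(-62)²)/(127 + (-62)² - 1*(-62)) = (-38 - 100) - 5*(382 + 186 + 3*3844)/(127 + 3844 + 62) = -138 - 5*(382 + 186 + 11532)/4033 = -138 - 5*12100/4033 = -138 - 1*60500/4033 = -138 - 60500/4033 = -617054/4033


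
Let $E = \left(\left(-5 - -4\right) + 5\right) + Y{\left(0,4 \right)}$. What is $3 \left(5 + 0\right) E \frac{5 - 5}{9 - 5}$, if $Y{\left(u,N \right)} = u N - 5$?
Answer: $0$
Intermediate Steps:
$Y{\left(u,N \right)} = -5 + N u$ ($Y{\left(u,N \right)} = N u - 5 = -5 + N u$)
$E = -1$ ($E = \left(\left(-5 - -4\right) + 5\right) + \left(-5 + 4 \cdot 0\right) = \left(\left(-5 + 4\right) + 5\right) + \left(-5 + 0\right) = \left(-1 + 5\right) - 5 = 4 - 5 = -1$)
$3 \left(5 + 0\right) E \frac{5 - 5}{9 - 5} = 3 \left(5 + 0\right) \left(-1\right) \frac{5 - 5}{9 - 5} = 3 \cdot 5 \left(-1\right) \frac{0}{9 - 5} = 15 \left(-1\right) \frac{0}{4} = - 15 \cdot 0 \cdot \frac{1}{4} = \left(-15\right) 0 = 0$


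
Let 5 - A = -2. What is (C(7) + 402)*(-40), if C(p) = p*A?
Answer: -18040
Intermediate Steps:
A = 7 (A = 5 - 1*(-2) = 5 + 2 = 7)
C(p) = 7*p (C(p) = p*7 = 7*p)
(C(7) + 402)*(-40) = (7*7 + 402)*(-40) = (49 + 402)*(-40) = 451*(-40) = -18040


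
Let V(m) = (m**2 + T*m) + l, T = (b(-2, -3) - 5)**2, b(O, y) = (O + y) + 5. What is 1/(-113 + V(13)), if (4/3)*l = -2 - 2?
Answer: 1/378 ≈ 0.0026455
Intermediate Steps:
b(O, y) = 5 + O + y
T = 25 (T = ((5 - 2 - 3) - 5)**2 = (0 - 5)**2 = (-5)**2 = 25)
l = -3 (l = 3*(-2 - 2)/4 = (3/4)*(-4) = -3)
V(m) = -3 + m**2 + 25*m (V(m) = (m**2 + 25*m) - 3 = -3 + m**2 + 25*m)
1/(-113 + V(13)) = 1/(-113 + (-3 + 13**2 + 25*13)) = 1/(-113 + (-3 + 169 + 325)) = 1/(-113 + 491) = 1/378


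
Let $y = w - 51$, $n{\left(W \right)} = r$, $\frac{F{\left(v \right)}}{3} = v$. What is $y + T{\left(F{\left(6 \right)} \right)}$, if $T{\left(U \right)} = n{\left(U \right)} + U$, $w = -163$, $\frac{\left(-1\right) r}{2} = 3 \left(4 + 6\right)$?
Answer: $-256$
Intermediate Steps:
$F{\left(v \right)} = 3 v$
$r = -60$ ($r = - 2 \cdot 3 \left(4 + 6\right) = - 2 \cdot 3 \cdot 10 = \left(-2\right) 30 = -60$)
$n{\left(W \right)} = -60$
$y = -214$ ($y = -163 - 51 = -214$)
$T{\left(U \right)} = -60 + U$
$y + T{\left(F{\left(6 \right)} \right)} = -214 + \left(-60 + 3 \cdot 6\right) = -214 + \left(-60 + 18\right) = -214 - 42 = -256$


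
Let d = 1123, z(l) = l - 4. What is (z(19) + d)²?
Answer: 1295044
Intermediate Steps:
z(l) = -4 + l
(z(19) + d)² = ((-4 + 19) + 1123)² = (15 + 1123)² = 1138² = 1295044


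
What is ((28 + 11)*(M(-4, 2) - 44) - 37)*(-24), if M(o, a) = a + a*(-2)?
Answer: 43944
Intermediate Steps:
M(o, a) = -a (M(o, a) = a - 2*a = -a)
((28 + 11)*(M(-4, 2) - 44) - 37)*(-24) = ((28 + 11)*(-1*2 - 44) - 37)*(-24) = (39*(-2 - 44) - 37)*(-24) = (39*(-46) - 37)*(-24) = (-1794 - 37)*(-24) = -1831*(-24) = 43944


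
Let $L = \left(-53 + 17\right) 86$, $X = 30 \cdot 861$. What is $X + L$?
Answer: $22734$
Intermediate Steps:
$X = 25830$
$L = -3096$ ($L = \left(-36\right) 86 = -3096$)
$X + L = 25830 - 3096 = 22734$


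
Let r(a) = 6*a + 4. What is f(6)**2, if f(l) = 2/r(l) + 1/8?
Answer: 49/1600 ≈ 0.030625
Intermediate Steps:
r(a) = 4 + 6*a
f(l) = 1/8 + 2/(4 + 6*l) (f(l) = 2/(4 + 6*l) + 1/8 = 1/8 + 2/(4 + 6*l))
f(6)**2 = ((10 + 3*6)/(8*(2 + 3*6)))**2 = ((10 + 18)/(8*(2 + 18)))**2 = ((1/8)*28/20)**2 = ((1/8)*(1/20)*28)**2 = (7/40)**2 = 49/1600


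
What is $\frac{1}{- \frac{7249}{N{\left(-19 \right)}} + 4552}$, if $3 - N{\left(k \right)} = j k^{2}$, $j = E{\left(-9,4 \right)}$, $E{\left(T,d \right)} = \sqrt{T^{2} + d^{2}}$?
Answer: $\frac{57542436403}{261933216950799} - \frac{2616889 \sqrt{97}}{261933216950799} \approx 0.00021959$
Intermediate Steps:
$j = \sqrt{97}$ ($j = \sqrt{\left(-9\right)^{2} + 4^{2}} = \sqrt{81 + 16} = \sqrt{97} \approx 9.8489$)
$N{\left(k \right)} = 3 - \sqrt{97} k^{2}$
$\frac{1}{- \frac{7249}{N{\left(-19 \right)}} + 4552} = \frac{1}{- \frac{7249}{3 - \sqrt{97} \left(-19\right)^{2}} + 4552} = \frac{1}{- \frac{7249}{3 - \sqrt{97} \cdot 361} + 4552} = \frac{1}{- \frac{7249}{3 - 361 \sqrt{97}} + 4552} = \frac{1}{4552 - \frac{7249}{3 - 361 \sqrt{97}}}$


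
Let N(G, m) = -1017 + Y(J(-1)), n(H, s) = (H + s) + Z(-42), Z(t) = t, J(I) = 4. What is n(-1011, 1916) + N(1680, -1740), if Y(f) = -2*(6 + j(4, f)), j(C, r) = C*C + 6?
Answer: -210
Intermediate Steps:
j(C, r) = 6 + C² (j(C, r) = C² + 6 = 6 + C²)
n(H, s) = -42 + H + s (n(H, s) = (H + s) - 42 = -42 + H + s)
Y(f) = -56 (Y(f) = -2*(6 + (6 + 4²)) = -2*(6 + (6 + 16)) = -2*(6 + 22) = -2*28 = -56)
N(G, m) = -1073 (N(G, m) = -1017 - 56 = -1073)
n(-1011, 1916) + N(1680, -1740) = (-42 - 1011 + 1916) - 1073 = 863 - 1073 = -210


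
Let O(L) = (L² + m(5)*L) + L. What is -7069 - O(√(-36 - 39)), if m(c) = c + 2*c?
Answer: -6994 - 80*I*√3 ≈ -6994.0 - 138.56*I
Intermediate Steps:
m(c) = 3*c
O(L) = L² + 16*L (O(L) = (L² + (3*5)*L) + L = (L² + 15*L) + L = L² + 16*L)
-7069 - O(√(-36 - 39)) = -7069 - √(-36 - 39)*(16 + √(-36 - 39)) = -7069 - √(-75)*(16 + √(-75)) = -7069 - 5*I*√3*(16 + 5*I*√3)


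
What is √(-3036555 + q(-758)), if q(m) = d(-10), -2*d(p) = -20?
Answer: I*√3036545 ≈ 1742.6*I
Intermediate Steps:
d(p) = 10 (d(p) = -½*(-20) = 10)
q(m) = 10
√(-3036555 + q(-758)) = √(-3036555 + 10) = √(-3036545) = I*√3036545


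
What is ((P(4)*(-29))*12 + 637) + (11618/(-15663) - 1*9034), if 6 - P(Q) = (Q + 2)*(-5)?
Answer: -327759893/15663 ≈ -20926.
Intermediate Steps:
P(Q) = 16 + 5*Q (P(Q) = 6 - (Q + 2)*(-5) = 6 - (2 + Q)*(-5) = 6 - (-10 - 5*Q) = 6 + (10 + 5*Q) = 16 + 5*Q)
((P(4)*(-29))*12 + 637) + (11618/(-15663) - 1*9034) = (((16 + 5*4)*(-29))*12 + 637) + (11618/(-15663) - 1*9034) = (((16 + 20)*(-29))*12 + 637) + (11618*(-1/15663) - 9034) = ((36*(-29))*12 + 637) + (-11618/15663 - 9034) = (-1044*12 + 637) - 141511160/15663 = (-12528 + 637) - 141511160/15663 = -11891 - 141511160/15663 = -327759893/15663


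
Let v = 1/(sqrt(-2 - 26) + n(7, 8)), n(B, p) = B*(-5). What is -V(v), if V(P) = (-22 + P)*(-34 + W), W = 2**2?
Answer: -118290/179 - 60*I*sqrt(7)/1253 ≈ -660.84 - 0.12669*I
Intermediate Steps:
W = 4
n(B, p) = -5*B
v = 1/(-35 + 2*I*sqrt(7)) (v = 1/(sqrt(-2 - 26) - 5*7) = 1/(sqrt(-28) - 35) = 1/(2*I*sqrt(7) - 35) = 1/(-35 + 2*I*sqrt(7)) ≈ -0.027933 - 0.0042231*I)
V(P) = 660 - 30*P (V(P) = (-22 + P)*(-34 + 4) = (-22 + P)*(-30) = 660 - 30*P)
-V(v) = -(660 - 30*(-5/179 - 2*I*sqrt(7)/1253)) = -(660 + (150/179 + 60*I*sqrt(7)/1253)) = -(118290/179 + 60*I*sqrt(7)/1253) = -118290/179 - 60*I*sqrt(7)/1253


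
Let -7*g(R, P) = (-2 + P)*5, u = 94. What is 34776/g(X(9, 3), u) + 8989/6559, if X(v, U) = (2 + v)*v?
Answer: -17310169/32795 ≈ -527.83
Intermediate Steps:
X(v, U) = v*(2 + v)
g(R, P) = 10/7 - 5*P/7 (g(R, P) = -(-2 + P)*5/7 = -(-10 + 5*P)/7 = 10/7 - 5*P/7)
34776/g(X(9, 3), u) + 8989/6559 = 34776/(10/7 - 5/7*94) + 8989/6559 = 34776/(10/7 - 470/7) + 8989*(1/6559) = 34776/(-460/7) + 8989/6559 = 34776*(-7/460) + 8989/6559 = -2646/5 + 8989/6559 = -17310169/32795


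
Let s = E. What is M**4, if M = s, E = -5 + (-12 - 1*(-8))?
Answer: 6561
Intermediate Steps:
E = -9 (E = -5 + (-12 + 8) = -5 - 4 = -9)
s = -9
M = -9
M**4 = (-9)**4 = 6561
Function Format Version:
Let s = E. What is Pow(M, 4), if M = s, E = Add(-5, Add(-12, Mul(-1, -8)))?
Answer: 6561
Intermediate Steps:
E = -9 (E = Add(-5, Add(-12, 8)) = Add(-5, -4) = -9)
s = -9
M = -9
Pow(M, 4) = Pow(-9, 4) = 6561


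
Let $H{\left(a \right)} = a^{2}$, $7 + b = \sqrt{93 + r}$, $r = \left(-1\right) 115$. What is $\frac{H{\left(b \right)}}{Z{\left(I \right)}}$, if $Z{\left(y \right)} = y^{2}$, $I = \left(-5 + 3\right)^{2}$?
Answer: $\frac{\left(7 - i \sqrt{22}\right)^{2}}{16} \approx 1.6875 - 4.1041 i$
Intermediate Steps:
$r = -115$
$b = -7 + i \sqrt{22}$ ($b = -7 + \sqrt{93 - 115} = -7 + \sqrt{-22} = -7 + i \sqrt{22} \approx -7.0 + 4.6904 i$)
$I = 4$ ($I = \left(-2\right)^{2} = 4$)
$\frac{H{\left(b \right)}}{Z{\left(I \right)}} = \frac{\left(-7 + i \sqrt{22}\right)^{2}}{4^{2}} = \frac{\left(-7 + i \sqrt{22}\right)^{2}}{16}$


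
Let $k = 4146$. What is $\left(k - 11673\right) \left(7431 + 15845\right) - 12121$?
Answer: $-175210573$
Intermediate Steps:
$\left(k - 11673\right) \left(7431 + 15845\right) - 12121 = \left(4146 - 11673\right) \left(7431 + 15845\right) - 12121 = \left(-7527\right) 23276 - 12121 = -175198452 - 12121 = -175210573$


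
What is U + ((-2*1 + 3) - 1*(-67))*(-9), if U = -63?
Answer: -675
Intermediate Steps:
U + ((-2*1 + 3) - 1*(-67))*(-9) = -63 + ((-2*1 + 3) - 1*(-67))*(-9) = -63 + ((-2 + 3) + 67)*(-9) = -63 + (1 + 67)*(-9) = -63 + 68*(-9) = -63 - 612 = -675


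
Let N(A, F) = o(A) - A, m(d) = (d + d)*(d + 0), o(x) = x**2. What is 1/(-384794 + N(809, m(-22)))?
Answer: 1/268878 ≈ 3.7192e-6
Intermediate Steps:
m(d) = 2*d**2 (m(d) = (2*d)*d = 2*d**2)
N(A, F) = A**2 - A
1/(-384794 + N(809, m(-22))) = 1/(-384794 + 809*(-1 + 809)) = 1/(-384794 + 809*808) = 1/(-384794 + 653672) = 1/268878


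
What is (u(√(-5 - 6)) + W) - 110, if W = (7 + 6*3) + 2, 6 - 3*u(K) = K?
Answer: -81 - I*√11/3 ≈ -81.0 - 1.1055*I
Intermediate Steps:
u(K) = 2 - K/3
W = 27 (W = (7 + 18) + 2 = 25 + 2 = 27)
(u(√(-5 - 6)) + W) - 110 = ((2 - √(-5 - 6)/3) + 27) - 110 = ((2 - I*√11/3) + 27) - 110 = (29 - I*√11/3) - 110 = -81 - I*√11/3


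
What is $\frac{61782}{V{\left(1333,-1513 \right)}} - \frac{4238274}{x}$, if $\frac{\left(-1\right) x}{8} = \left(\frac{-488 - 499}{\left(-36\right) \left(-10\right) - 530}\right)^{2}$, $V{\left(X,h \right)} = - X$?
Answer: $\frac{6783021134189}{432855759} \approx 15670.0$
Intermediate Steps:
$x = - \frac{1948338}{7225}$ ($x = - 8 \left(\frac{-488 - 499}{\left(-36\right) \left(-10\right) - 530}\right)^{2} = - 8 \left(- \frac{987}{360 - 530}\right)^{2} = - 8 \left(- \frac{987}{-170}\right)^{2} = - 8 \left(\left(-987\right) \left(- \frac{1}{170}\right)\right)^{2} = - 8 \left(\frac{987}{170}\right)^{2} = \left(-8\right) \frac{974169}{28900} = - \frac{1948338}{7225} \approx -269.67$)
$\frac{61782}{V{\left(1333,-1513 \right)}} - \frac{4238274}{x} = \frac{61782}{\left(-1\right) 1333} - \frac{4238274}{- \frac{1948338}{7225}} = \frac{61782}{-1333} - - \frac{5103588275}{324723} = 61782 \left(- \frac{1}{1333}\right) + \frac{5103588275}{324723} = - \frac{61782}{1333} + \frac{5103588275}{324723} = \frac{6783021134189}{432855759}$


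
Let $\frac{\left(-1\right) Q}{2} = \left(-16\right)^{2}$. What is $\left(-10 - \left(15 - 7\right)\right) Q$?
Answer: $9216$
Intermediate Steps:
$Q = -512$ ($Q = - 2 \left(-16\right)^{2} = \left(-2\right) 256 = -512$)
$\left(-10 - \left(15 - 7\right)\right) Q = \left(-10 - \left(15 - 7\right)\right) \left(-512\right) = \left(-10 - 8\right) \left(-512\right) = \left(-18\right) \left(-512\right) = 9216$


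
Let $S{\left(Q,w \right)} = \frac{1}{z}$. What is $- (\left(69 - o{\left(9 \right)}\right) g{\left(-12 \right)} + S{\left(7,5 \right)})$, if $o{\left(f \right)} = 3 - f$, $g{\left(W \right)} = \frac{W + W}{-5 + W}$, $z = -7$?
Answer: $- \frac{12583}{119} \approx -105.74$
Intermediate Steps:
$S{\left(Q,w \right)} = - \frac{1}{7}$ ($S{\left(Q,w \right)} = \frac{1}{-7} = - \frac{1}{7}$)
$g{\left(W \right)} = \frac{2 W}{-5 + W}$
$- (\left(69 - o{\left(9 \right)}\right) g{\left(-12 \right)} + S{\left(7,5 \right)}) = - (\left(69 - \left(3 - 9\right)\right) 2 \left(-12\right) \frac{1}{-5 - 12} - \frac{1}{7}) = - (\left(69 - \left(3 - 9\right)\right) 2 \left(-12\right) \frac{1}{-17} - \frac{1}{7}) = - (\left(69 - -6\right) 2 \left(-12\right) \left(- \frac{1}{17}\right) - \frac{1}{7}) = - (\left(69 + 6\right) \frac{24}{17} - \frac{1}{7}) = - (75 \cdot \frac{24}{17} - \frac{1}{7}) = - (\frac{1800}{17} - \frac{1}{7}) = \left(-1\right) \frac{12583}{119} = - \frac{12583}{119}$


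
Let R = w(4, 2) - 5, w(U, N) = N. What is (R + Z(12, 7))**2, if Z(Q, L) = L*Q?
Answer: 6561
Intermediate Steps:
R = -3 (R = 2 - 5 = -3)
(R + Z(12, 7))**2 = (-3 + 7*12)**2 = (-3 + 84)**2 = 81**2 = 6561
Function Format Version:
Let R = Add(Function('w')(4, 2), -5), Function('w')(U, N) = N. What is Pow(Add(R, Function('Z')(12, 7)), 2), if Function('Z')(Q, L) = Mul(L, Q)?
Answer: 6561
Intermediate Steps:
R = -3 (R = Add(2, -5) = -3)
Pow(Add(R, Function('Z')(12, 7)), 2) = Pow(Add(-3, Mul(7, 12)), 2) = Pow(Add(-3, 84), 2) = Pow(81, 2) = 6561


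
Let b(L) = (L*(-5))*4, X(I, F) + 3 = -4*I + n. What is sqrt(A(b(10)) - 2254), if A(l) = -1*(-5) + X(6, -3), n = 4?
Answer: 4*I*sqrt(142) ≈ 47.666*I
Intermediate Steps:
X(I, F) = 1 - 4*I (X(I, F) = -3 + (-4*I + 4) = -3 + (4 - 4*I) = 1 - 4*I)
b(L) = -20*L (b(L) = -5*L*4 = -20*L)
A(l) = -18 (A(l) = -1*(-5) + (1 - 4*6) = 5 + (1 - 24) = 5 - 23 = -18)
sqrt(A(b(10)) - 2254) = sqrt(-18 - 2254) = sqrt(-2272) = 4*I*sqrt(142)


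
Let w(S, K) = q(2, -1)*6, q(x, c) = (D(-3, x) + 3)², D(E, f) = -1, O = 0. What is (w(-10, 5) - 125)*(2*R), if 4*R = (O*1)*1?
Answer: 0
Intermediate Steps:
q(x, c) = 4 (q(x, c) = (-1 + 3)² = 2² = 4)
R = 0 (R = ((0*1)*1)/4 = (0*1)/4 = (¼)*0 = 0)
w(S, K) = 24 (w(S, K) = 4*6 = 24)
(w(-10, 5) - 125)*(2*R) = (24 - 125)*(2*0) = -101*0 = 0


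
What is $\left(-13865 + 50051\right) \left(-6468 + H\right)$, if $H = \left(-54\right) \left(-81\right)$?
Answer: $-75773484$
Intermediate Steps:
$H = 4374$
$\left(-13865 + 50051\right) \left(-6468 + H\right) = \left(-13865 + 50051\right) \left(-6468 + 4374\right) = 36186 \left(-2094\right) = -75773484$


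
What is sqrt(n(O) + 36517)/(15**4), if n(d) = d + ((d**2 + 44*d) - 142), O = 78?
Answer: sqrt(45969)/50625 ≈ 0.0042351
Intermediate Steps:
n(d) = -142 + d**2 + 45*d (n(d) = d + (-142 + d**2 + 44*d) = -142 + d**2 + 45*d)
sqrt(n(O) + 36517)/(15**4) = sqrt((-142 + 78**2 + 45*78) + 36517)/(15**4) = sqrt((-142 + 6084 + 3510) + 36517)/50625 = sqrt(9452 + 36517)*(1/50625) = sqrt(45969)*(1/50625) = sqrt(45969)/50625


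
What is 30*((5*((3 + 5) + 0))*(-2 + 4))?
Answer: 2400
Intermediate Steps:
30*((5*((3 + 5) + 0))*(-2 + 4)) = 30*((5*(8 + 0))*2) = 30*((5*8)*2) = 30*(40*2) = 30*80 = 2400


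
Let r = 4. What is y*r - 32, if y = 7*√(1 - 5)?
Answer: -32 + 56*I ≈ -32.0 + 56.0*I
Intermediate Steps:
y = 14*I (y = 7*√(-4) = 7*(2*I) = 14*I ≈ 14.0*I)
y*r - 32 = (14*I)*4 - 32 = 56*I - 32 = -32 + 56*I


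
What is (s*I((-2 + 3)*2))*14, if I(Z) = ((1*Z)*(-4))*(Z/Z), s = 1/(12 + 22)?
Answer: -56/17 ≈ -3.2941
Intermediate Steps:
s = 1/34 ≈ 0.029412
I(Z) = -4*Z (I(Z) = (Z*(-4))*1 = -4*Z*1 = -4*Z)
(s*I((-2 + 3)*2))*14 = ((-4*(-2 + 3)*2)/34)*14 = ((-4*2)/34)*14 = ((1/34)*(-8))*14 = -4/17*14 = -56/17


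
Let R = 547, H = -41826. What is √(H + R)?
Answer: I*√41279 ≈ 203.17*I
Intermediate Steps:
√(H + R) = √(-41826 + 547) = √(-41279) = I*√41279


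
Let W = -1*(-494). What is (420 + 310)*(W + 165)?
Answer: 481070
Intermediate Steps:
W = 494
(420 + 310)*(W + 165) = (420 + 310)*(494 + 165) = 730*659 = 481070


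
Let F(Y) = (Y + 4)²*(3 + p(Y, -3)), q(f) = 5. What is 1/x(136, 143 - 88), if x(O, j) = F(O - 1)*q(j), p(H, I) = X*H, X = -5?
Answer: -1/64918560 ≈ -1.5404e-8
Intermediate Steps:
p(H, I) = -5*H
F(Y) = (4 + Y)²*(3 - 5*Y) (F(Y) = (Y + 4)²*(3 - 5*Y) = (4 + Y)²*(3 - 5*Y))
x(O, j) = 5*(3 + O)²*(8 - 5*O) (x(O, j) = ((4 + (O - 1))²*(3 - 5*(O - 1)))*5 = ((4 + (-1 + O))²*(3 - 5*(-1 + O)))*5 = ((3 + O)²*(3 + (5 - 5*O)))*5 = ((3 + O)²*(8 - 5*O))*5 = 5*(3 + O)²*(8 - 5*O))
1/x(136, 143 - 88) = 1/((3 + 136)²*(40 - 25*136)) = 1/(139²*(40 - 3400)) = 1/(19321*(-3360)) = 1/(-64918560) = -1/64918560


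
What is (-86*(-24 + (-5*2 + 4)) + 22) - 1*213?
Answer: 2389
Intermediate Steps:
(-86*(-24 + (-5*2 + 4)) + 22) - 1*213 = (-86*(-24 + (-10 + 4)) + 22) - 213 = (-86*(-24 - 6) + 22) - 213 = (-86*(-30) + 22) - 213 = (2580 + 22) - 213 = 2602 - 213 = 2389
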